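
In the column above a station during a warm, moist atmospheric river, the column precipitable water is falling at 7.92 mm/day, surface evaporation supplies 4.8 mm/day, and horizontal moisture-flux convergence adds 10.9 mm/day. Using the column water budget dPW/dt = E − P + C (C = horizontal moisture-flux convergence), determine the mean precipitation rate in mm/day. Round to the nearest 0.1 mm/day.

dPW/dt = -7.92 mm/day.
P = E + C − dPW/dt = 4.8 + (10.9) − (-7.92) = 23.6 mm/day.

P ≈ 23.6 mm/day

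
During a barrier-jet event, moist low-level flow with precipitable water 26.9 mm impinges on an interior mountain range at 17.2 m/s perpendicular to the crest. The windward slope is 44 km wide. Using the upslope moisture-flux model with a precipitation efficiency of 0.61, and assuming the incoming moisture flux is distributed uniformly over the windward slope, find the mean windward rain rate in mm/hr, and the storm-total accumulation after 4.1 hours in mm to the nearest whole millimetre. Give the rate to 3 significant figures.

Incoming column moisture flux per unit ridge length: F = V × PW = 17.2 × 26.9 = 462.68 mm·m/s.
Spread over the 44 km slope with efficiency ε = 0.61: R = ε·F/W = 0.61 × 462.68 / 44000 m = 6.414e-03 mm/s.
R = 6.414e-03 × 3600 = 23.1 mm/hr.
Over 4.1 h: total = 23.1 × 4.1 = 94.71 ≈ 95 mm.

R ≈ 23.1 mm/hr; total ≈ 95 mm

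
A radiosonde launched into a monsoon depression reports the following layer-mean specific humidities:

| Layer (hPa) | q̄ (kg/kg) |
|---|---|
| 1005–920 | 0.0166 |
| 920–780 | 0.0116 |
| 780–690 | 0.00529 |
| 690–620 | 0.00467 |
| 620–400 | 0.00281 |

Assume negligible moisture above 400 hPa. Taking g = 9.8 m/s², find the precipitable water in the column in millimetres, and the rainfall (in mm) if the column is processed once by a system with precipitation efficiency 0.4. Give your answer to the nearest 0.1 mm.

PW ≈ 45.5 mm; rainfall ≈ 18.2 mm

Precipitable water is the column-integrated vapour mass per unit area: PW = (1/g) Σ q̄ Δp, with q in kg/kg and Δp in Pa (1 kg/m² of water = 1 mm).
Layer 1005–920 hPa: Δp = 85 hPa = 8500 Pa, q̄ = 0.0166 kg/kg → 0.0166 × 8500 / 9.8 = 14.40 mm
Layer 920–780 hPa: Δp = 140 hPa = 14000 Pa, q̄ = 0.0116 kg/kg → 0.0116 × 14000 / 9.8 = 16.57 mm
Layer 780–690 hPa: Δp = 90 hPa = 9000 Pa, q̄ = 0.00529 kg/kg → 0.00529 × 9000 / 9.8 = 4.86 mm
Layer 690–620 hPa: Δp = 70 hPa = 7000 Pa, q̄ = 0.00467 kg/kg → 0.00467 × 7000 / 9.8 = 3.34 mm
Layer 620–400 hPa: Δp = 220 hPa = 22000 Pa, q̄ = 0.00281 kg/kg → 0.00281 × 22000 / 9.8 = 6.31 mm
PW = 14.40 + 16.57 + 4.86 + 3.34 + 6.31 = 45.48 ≈ 45.5 mm.
Rainfall = ε × PW = 0.4 × 45.5 = 18.2 mm.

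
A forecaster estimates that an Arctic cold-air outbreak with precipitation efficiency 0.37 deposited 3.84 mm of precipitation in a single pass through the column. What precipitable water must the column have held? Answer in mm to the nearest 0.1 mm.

PW ≈ 10.4 mm

PW = precipitation / ε = 3.84 / 0.37 = 10.4 mm.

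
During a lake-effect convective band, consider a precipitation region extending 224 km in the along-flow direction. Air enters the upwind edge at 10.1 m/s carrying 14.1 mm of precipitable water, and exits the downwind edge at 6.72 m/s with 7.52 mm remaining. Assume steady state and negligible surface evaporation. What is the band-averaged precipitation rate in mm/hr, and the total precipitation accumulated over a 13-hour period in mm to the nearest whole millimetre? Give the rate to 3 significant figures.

R ≈ 1.48 mm/hr; total ≈ 19 mm

Column moisture flux per unit crosswind length is F = V × PW.
Inflow: F_in = 10.1 × 14.1 = 142.41 mm·m/s
Outflow: F_out = 6.72 × 7.52 = 50.5344 mm·m/s
Steady-state rate R = (F_in − F_out)/L = (142.41 − 50.5344) / 224000 m = 4.102e-04 mm/s.
R = 4.102e-04 × 3600 = 1.48 mm/hr.
Over 13 h: total = 1.48 × 13 = 19.24 ≈ 19 mm.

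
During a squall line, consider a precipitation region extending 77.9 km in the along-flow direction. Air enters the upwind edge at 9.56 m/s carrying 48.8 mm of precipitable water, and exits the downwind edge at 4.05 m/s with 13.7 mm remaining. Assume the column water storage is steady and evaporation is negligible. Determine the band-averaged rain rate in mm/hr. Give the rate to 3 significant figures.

R ≈ 19.0 mm/hr

Column moisture flux per unit crosswind length is F = V × PW.
Inflow: F_in = 9.56 × 48.8 = 466.528 mm·m/s
Outflow: F_out = 4.05 × 13.7 = 55.485 mm·m/s
Steady-state rate R = (F_in − F_out)/L = (466.528 − 55.485) / 77900 m = 5.277e-03 mm/s.
R = 5.277e-03 × 3600 = 19.0 mm/hr.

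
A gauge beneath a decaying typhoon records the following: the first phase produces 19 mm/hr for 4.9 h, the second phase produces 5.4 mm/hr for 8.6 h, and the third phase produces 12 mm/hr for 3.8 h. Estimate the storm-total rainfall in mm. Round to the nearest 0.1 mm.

total ≈ 185.1 mm

Total = Σ Rᵢ Δtᵢ = 19 × 4.9 + 5.4 × 8.6 + 12 × 3.8
      = 93.1 + 46.44 + 45.6 = 185.1 mm.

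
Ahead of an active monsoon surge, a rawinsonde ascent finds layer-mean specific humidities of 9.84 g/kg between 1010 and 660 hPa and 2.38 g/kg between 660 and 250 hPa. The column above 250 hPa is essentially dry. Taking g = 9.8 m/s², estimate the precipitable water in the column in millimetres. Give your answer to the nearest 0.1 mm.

Precipitable water is the column-integrated vapour mass per unit area: PW = (1/g) Σ q̄ Δp, with q in kg/kg and Δp in Pa (1 kg/m² of water = 1 mm).
Layer 1010–660 hPa: Δp = 350 hPa = 35000 Pa, q̄ = 0.00984 kg/kg → 0.00984 × 35000 / 9.8 = 35.14 mm
Layer 660–250 hPa: Δp = 410 hPa = 41000 Pa, q̄ = 0.00238 kg/kg → 0.00238 × 41000 / 9.8 = 9.96 mm
PW = 35.14 + 9.96 = 45.10 ≈ 45.1 mm.

PW ≈ 45.1 mm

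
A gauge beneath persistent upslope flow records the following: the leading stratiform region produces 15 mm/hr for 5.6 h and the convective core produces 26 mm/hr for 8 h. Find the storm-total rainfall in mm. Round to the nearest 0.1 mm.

Total = Σ Rᵢ Δtᵢ = 15 × 5.6 + 26 × 8
      = 84 + 208 = 292.0 mm.

total ≈ 292.0 mm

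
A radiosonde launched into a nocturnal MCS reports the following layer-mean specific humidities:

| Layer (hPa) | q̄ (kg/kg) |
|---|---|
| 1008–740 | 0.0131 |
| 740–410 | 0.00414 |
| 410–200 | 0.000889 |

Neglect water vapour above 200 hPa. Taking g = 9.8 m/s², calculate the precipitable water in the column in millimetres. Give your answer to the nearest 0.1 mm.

PW ≈ 51.7 mm

Precipitable water is the column-integrated vapour mass per unit area: PW = (1/g) Σ q̄ Δp, with q in kg/kg and Δp in Pa (1 kg/m² of water = 1 mm).
Layer 1008–740 hPa: Δp = 268 hPa = 26800 Pa, q̄ = 0.0131 kg/kg → 0.0131 × 26800 / 9.8 = 35.82 mm
Layer 740–410 hPa: Δp = 330 hPa = 33000 Pa, q̄ = 0.00414 kg/kg → 0.00414 × 33000 / 9.8 = 13.94 mm
Layer 410–200 hPa: Δp = 210 hPa = 21000 Pa, q̄ = 0.000889 kg/kg → 0.000889 × 21000 / 9.8 = 1.91 mm
PW = 35.82 + 13.94 + 1.91 = 51.67 ≈ 51.7 mm.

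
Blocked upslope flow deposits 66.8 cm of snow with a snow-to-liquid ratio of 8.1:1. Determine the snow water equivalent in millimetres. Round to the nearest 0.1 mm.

SWE ≈ 82.5 mm

SWE = snow depth / ratio = 66.8 cm / 8.1 = 8.247 cm = 82.5 mm.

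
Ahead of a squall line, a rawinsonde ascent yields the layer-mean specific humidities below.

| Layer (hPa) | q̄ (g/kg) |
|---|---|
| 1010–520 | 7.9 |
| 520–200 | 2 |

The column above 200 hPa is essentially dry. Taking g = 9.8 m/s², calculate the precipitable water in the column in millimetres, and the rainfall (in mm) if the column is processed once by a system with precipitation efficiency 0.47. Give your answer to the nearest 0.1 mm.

Precipitable water is the column-integrated vapour mass per unit area: PW = (1/g) Σ q̄ Δp, with q in kg/kg and Δp in Pa (1 kg/m² of water = 1 mm).
Layer 1010–520 hPa: Δp = 490 hPa = 49000 Pa, q̄ = 0.0079 kg/kg → 0.0079 × 49000 / 9.8 = 39.50 mm
Layer 520–200 hPa: Δp = 320 hPa = 32000 Pa, q̄ = 0.002 kg/kg → 0.002 × 32000 / 9.8 = 6.53 mm
PW = 39.50 + 6.53 = 46.03 ≈ 46.0 mm.
Rainfall = ε × PW = 0.47 × 46.0 = 21.6 mm.

PW ≈ 46.0 mm; rainfall ≈ 21.6 mm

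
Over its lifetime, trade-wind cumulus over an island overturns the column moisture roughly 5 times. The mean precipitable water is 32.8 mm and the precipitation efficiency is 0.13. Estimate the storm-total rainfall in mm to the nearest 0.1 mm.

Each cycle deposits ε × PW = 0.13 × 32.8 = 4.264 mm.
Over 5 cycles: 5 × 4.264 = 21.3 mm.

rainfall ≈ 21.3 mm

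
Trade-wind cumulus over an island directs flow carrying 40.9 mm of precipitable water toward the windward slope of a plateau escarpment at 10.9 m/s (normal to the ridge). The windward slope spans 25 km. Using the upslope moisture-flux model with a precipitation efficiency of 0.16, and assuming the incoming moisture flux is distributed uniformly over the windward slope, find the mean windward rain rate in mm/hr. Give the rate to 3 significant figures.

R ≈ 10.3 mm/hr

Incoming column moisture flux per unit ridge length: F = V × PW = 10.9 × 40.9 = 445.81 mm·m/s.
Spread over the 25 km slope with efficiency ε = 0.16: R = ε·F/W = 0.16 × 445.81 / 25000 m = 2.853e-03 mm/s.
R = 2.853e-03 × 3600 = 10.3 mm/hr.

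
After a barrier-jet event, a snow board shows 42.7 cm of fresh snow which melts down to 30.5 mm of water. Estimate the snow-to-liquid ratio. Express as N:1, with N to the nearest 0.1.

Ratio = snow depth / SWE = 427 mm / 30.5 mm = 14.0, i.e. 14.0:1.

ratio ≈ 14.0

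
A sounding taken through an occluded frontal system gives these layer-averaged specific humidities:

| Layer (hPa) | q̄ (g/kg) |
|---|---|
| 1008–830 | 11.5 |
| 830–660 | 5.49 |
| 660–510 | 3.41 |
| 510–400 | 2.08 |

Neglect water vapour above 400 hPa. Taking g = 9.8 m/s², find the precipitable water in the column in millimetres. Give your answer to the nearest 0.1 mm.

PW ≈ 38.0 mm

Precipitable water is the column-integrated vapour mass per unit area: PW = (1/g) Σ q̄ Δp, with q in kg/kg and Δp in Pa (1 kg/m² of water = 1 mm).
Layer 1008–830 hPa: Δp = 178 hPa = 17800 Pa, q̄ = 0.0115 kg/kg → 0.0115 × 17800 / 9.8 = 20.89 mm
Layer 830–660 hPa: Δp = 170 hPa = 17000 Pa, q̄ = 0.00549 kg/kg → 0.00549 × 17000 / 9.8 = 9.52 mm
Layer 660–510 hPa: Δp = 150 hPa = 15000 Pa, q̄ = 0.00341 kg/kg → 0.00341 × 15000 / 9.8 = 5.22 mm
Layer 510–400 hPa: Δp = 110 hPa = 11000 Pa, q̄ = 0.00208 kg/kg → 0.00208 × 11000 / 9.8 = 2.33 mm
PW = 20.89 + 9.52 + 5.22 + 2.33 = 37.96 ≈ 38.0 mm.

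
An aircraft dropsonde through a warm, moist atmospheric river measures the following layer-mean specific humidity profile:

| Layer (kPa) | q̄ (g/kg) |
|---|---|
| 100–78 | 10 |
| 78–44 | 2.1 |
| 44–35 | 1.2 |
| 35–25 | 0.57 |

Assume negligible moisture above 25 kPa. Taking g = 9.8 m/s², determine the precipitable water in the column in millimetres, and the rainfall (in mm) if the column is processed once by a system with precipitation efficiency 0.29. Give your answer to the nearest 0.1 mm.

PW ≈ 31.4 mm; rainfall ≈ 9.1 mm

Precipitable water is the column-integrated vapour mass per unit area: PW = (1/g) Σ q̄ Δp, with q in kg/kg and Δp in Pa (1 kg/m² of water = 1 mm).
Layer 100–78 kPa: Δp = 220 hPa = 22000 Pa, q̄ = 0.01 kg/kg → 0.01 × 22000 / 9.8 = 22.45 mm
Layer 78–44 kPa: Δp = 340 hPa = 34000 Pa, q̄ = 0.0021 kg/kg → 0.0021 × 34000 / 9.8 = 7.29 mm
Layer 44–35 kPa: Δp = 90 hPa = 9000 Pa, q̄ = 0.0012 kg/kg → 0.0012 × 9000 / 9.8 = 1.10 mm
Layer 35–25 kPa: Δp = 100 hPa = 10000 Pa, q̄ = 0.00057 kg/kg → 0.00057 × 10000 / 9.8 = 0.58 mm
PW = 22.45 + 7.29 + 1.10 + 0.58 = 31.42 ≈ 31.4 mm.
Rainfall = ε × PW = 0.29 × 31.4 = 9.1 mm.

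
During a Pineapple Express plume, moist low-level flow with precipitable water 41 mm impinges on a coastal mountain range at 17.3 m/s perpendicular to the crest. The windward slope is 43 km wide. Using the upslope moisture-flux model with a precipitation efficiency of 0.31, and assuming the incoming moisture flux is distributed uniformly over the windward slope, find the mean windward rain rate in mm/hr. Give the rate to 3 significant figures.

Incoming column moisture flux per unit ridge length: F = V × PW = 17.3 × 41 = 709.3 mm·m/s.
Spread over the 43 km slope with efficiency ε = 0.31: R = ε·F/W = 0.31 × 709.3 / 43000 m = 5.114e-03 mm/s.
R = 5.114e-03 × 3600 = 18.4 mm/hr.

R ≈ 18.4 mm/hr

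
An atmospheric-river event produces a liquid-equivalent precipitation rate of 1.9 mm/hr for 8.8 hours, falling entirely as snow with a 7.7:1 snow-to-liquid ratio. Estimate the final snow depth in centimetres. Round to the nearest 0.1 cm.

snow depth ≈ 12.9 cm

Liquid-equivalent depth = 1.9 × 8.8 = 16.72 mm.
Snow depth = 16.72 mm × 7.7 = 128.744 mm = 12.9 cm.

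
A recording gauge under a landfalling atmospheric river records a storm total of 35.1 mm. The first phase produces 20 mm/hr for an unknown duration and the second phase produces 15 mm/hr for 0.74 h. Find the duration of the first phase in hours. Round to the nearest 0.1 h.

Known phases: 15 × 0.74 = 11.1 mm.
Remaining depth = 35.1 − 11.1 = 24 mm.
Duration = 24 / 20 = 1.2 h.

duration ≈ 1.2 h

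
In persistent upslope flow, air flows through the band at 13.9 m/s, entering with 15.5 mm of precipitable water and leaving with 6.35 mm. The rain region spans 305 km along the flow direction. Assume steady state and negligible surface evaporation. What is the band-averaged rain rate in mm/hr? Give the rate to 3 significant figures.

R ≈ 1.50 mm/hr

Column moisture flux per unit crosswind length is F = V × PW.
Inflow: F_in = 13.9 × 15.5 = 215.45 mm·m/s
Outflow: F_out = 13.9 × 6.35 = 88.265 mm·m/s
Steady-state rate R = (F_in − F_out)/L = (215.45 − 88.265) / 305000 m = 4.170e-04 mm/s.
R = 4.170e-04 × 3600 = 1.50 mm/hr.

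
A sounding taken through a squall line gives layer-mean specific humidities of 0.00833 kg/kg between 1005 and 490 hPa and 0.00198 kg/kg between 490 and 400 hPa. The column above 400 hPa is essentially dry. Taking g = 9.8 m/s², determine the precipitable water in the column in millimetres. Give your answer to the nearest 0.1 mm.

Precipitable water is the column-integrated vapour mass per unit area: PW = (1/g) Σ q̄ Δp, with q in kg/kg and Δp in Pa (1 kg/m² of water = 1 mm).
Layer 1005–490 hPa: Δp = 515 hPa = 51500 Pa, q̄ = 0.00833 kg/kg → 0.00833 × 51500 / 9.8 = 43.77 mm
Layer 490–400 hPa: Δp = 90 hPa = 9000 Pa, q̄ = 0.00198 kg/kg → 0.00198 × 9000 / 9.8 = 1.82 mm
PW = 43.77 + 1.82 = 45.59 ≈ 45.6 mm.

PW ≈ 45.6 mm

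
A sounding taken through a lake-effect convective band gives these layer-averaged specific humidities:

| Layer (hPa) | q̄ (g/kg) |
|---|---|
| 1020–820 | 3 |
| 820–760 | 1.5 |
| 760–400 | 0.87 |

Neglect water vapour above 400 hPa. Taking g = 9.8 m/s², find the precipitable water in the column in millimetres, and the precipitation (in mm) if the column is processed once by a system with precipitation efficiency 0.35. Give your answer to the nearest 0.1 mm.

PW ≈ 10.2 mm; precipitation ≈ 3.6 mm

Precipitable water is the column-integrated vapour mass per unit area: PW = (1/g) Σ q̄ Δp, with q in kg/kg and Δp in Pa (1 kg/m² of water = 1 mm).
Layer 1020–820 hPa: Δp = 200 hPa = 20000 Pa, q̄ = 0.003 kg/kg → 0.003 × 20000 / 9.8 = 6.12 mm
Layer 820–760 hPa: Δp = 60 hPa = 6000 Pa, q̄ = 0.0015 kg/kg → 0.0015 × 6000 / 9.8 = 0.92 mm
Layer 760–400 hPa: Δp = 360 hPa = 36000 Pa, q̄ = 0.00087 kg/kg → 0.00087 × 36000 / 9.8 = 3.20 mm
PW = 6.12 + 0.92 + 3.20 = 10.24 ≈ 10.2 mm.
Precipitation = ε × PW = 0.35 × 10.2 = 3.6 mm.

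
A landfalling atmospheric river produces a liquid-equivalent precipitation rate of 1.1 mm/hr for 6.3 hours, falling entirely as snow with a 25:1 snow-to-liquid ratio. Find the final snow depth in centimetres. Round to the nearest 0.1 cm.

Liquid-equivalent depth = 1.1 × 6.3 = 6.93 mm.
Snow depth = 6.93 mm × 25 = 173.25 mm = 17.3 cm.

snow depth ≈ 17.3 cm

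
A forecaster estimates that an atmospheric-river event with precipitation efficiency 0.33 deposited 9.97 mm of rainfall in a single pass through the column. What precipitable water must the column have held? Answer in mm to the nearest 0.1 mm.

PW ≈ 30.2 mm

PW = rainfall / ε = 9.97 / 0.33 = 30.2 mm.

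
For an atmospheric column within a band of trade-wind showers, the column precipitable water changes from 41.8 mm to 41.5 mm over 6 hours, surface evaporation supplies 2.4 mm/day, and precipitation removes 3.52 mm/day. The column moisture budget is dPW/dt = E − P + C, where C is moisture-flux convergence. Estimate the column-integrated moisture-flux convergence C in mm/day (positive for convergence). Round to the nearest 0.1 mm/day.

dPW/dt = (41.5 − 41.8) mm / (6/24 day) = -1.200 mm/day.
C = dPW/dt − E + P = (-1.200) − 2.4 + 3.52 = -0.1 mm/day.

C ≈ -0.1 mm/day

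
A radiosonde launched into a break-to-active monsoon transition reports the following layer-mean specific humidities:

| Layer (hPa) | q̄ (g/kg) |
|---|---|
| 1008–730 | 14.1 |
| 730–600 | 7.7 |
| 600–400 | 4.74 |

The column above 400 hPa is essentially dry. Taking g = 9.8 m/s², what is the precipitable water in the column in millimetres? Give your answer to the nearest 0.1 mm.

Precipitable water is the column-integrated vapour mass per unit area: PW = (1/g) Σ q̄ Δp, with q in kg/kg and Δp in Pa (1 kg/m² of water = 1 mm).
Layer 1008–730 hPa: Δp = 278 hPa = 27800 Pa, q̄ = 0.0141 kg/kg → 0.0141 × 27800 / 9.8 = 40.00 mm
Layer 730–600 hPa: Δp = 130 hPa = 13000 Pa, q̄ = 0.0077 kg/kg → 0.0077 × 13000 / 9.8 = 10.21 mm
Layer 600–400 hPa: Δp = 200 hPa = 20000 Pa, q̄ = 0.00474 kg/kg → 0.00474 × 20000 / 9.8 = 9.67 mm
PW = 40.00 + 10.21 + 9.67 = 59.88 ≈ 59.9 mm.

PW ≈ 59.9 mm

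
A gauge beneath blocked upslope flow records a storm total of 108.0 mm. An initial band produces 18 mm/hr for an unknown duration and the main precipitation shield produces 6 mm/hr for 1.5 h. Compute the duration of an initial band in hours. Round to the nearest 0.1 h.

duration ≈ 5.5 h

Known phases: 6 × 1.5 = 9 mm.
Remaining depth = 108.0 − 9 = 99 mm.
Duration = 99 / 18 = 5.5 h.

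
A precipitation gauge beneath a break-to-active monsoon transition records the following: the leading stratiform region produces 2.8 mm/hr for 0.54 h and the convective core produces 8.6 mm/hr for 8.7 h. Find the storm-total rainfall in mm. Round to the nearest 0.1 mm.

Total = Σ Rᵢ Δtᵢ = 2.8 × 0.54 + 8.6 × 8.7
      = 1.512 + 74.82 = 76.3 mm.

total ≈ 76.3 mm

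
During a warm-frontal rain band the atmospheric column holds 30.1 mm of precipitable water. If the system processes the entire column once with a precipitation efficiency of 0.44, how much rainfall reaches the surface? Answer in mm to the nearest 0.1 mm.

rainfall ≈ 13.2 mm

Rainfall = ε × PW = 0.44 × 30.1 = 13.2 mm.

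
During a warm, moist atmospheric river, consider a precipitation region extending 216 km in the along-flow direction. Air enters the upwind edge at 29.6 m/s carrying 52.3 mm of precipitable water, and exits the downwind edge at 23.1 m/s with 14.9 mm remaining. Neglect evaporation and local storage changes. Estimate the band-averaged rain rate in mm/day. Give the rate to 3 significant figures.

Column moisture flux per unit crosswind length is F = V × PW.
Inflow: F_in = 29.6 × 52.3 = 1548.08 mm·m/s
Outflow: F_out = 23.1 × 14.9 = 344.19 mm·m/s
Steady-state rate R = (F_in − F_out)/L = (1548.08 − 344.19) / 216000 m = 5.574e-03 mm/s.
R = 5.574e-03 × 3600 × 24 = 482 mm/day.

R ≈ 482 mm/day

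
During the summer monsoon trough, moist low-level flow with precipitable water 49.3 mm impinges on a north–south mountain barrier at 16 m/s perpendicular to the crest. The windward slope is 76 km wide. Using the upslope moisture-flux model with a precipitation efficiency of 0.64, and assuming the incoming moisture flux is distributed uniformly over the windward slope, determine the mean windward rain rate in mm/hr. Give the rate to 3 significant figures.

Incoming column moisture flux per unit ridge length: F = V × PW = 16 × 49.3 = 788.8 mm·m/s.
Spread over the 76 km slope with efficiency ε = 0.64: R = ε·F/W = 0.64 × 788.8 / 76000 m = 6.643e-03 mm/s.
R = 6.643e-03 × 3600 = 23.9 mm/hr.

R ≈ 23.9 mm/hr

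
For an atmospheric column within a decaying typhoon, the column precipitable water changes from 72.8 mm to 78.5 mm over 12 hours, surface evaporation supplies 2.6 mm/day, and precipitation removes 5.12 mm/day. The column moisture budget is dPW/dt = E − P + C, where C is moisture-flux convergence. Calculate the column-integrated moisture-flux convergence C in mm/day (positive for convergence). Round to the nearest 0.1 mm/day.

dPW/dt = (78.5 − 72.8) mm / (12/24 day) = +11.400 mm/day.
C = dPW/dt − E + P = (+11.400) − 2.6 + 5.12 = 13.9 mm/day.

C ≈ 13.9 mm/day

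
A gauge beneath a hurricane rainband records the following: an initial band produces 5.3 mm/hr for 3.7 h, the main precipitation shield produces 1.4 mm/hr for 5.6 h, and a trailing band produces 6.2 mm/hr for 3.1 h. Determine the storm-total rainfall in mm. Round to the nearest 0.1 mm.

total ≈ 46.7 mm

Total = Σ Rᵢ Δtᵢ = 5.3 × 3.7 + 1.4 × 5.6 + 6.2 × 3.1
      = 19.61 + 7.84 + 19.22 = 46.7 mm.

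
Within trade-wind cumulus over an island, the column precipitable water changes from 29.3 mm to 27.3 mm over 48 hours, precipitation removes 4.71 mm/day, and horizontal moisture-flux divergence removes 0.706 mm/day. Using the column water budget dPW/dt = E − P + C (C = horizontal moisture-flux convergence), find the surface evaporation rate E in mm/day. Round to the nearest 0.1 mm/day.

dPW/dt = (27.3 − 29.3) mm / (48/24 day) = -1.000 mm/day.
E = dPW/dt + P − C = (-1.000) + 4.71 − (-0.706) = 4.4 mm/day.

E ≈ 4.4 mm/day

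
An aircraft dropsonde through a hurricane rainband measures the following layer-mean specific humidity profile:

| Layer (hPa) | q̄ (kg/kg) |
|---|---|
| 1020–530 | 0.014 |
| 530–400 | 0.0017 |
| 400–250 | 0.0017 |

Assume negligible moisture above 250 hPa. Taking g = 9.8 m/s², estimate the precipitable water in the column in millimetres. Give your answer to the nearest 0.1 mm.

Precipitable water is the column-integrated vapour mass per unit area: PW = (1/g) Σ q̄ Δp, with q in kg/kg and Δp in Pa (1 kg/m² of water = 1 mm).
Layer 1020–530 hPa: Δp = 490 hPa = 49000 Pa, q̄ = 0.014 kg/kg → 0.014 × 49000 / 9.8 = 70.00 mm
Layer 530–400 hPa: Δp = 130 hPa = 13000 Pa, q̄ = 0.0017 kg/kg → 0.0017 × 13000 / 9.8 = 2.26 mm
Layer 400–250 hPa: Δp = 150 hPa = 15000 Pa, q̄ = 0.0017 kg/kg → 0.0017 × 15000 / 9.8 = 2.60 mm
PW = 70.00 + 2.26 + 2.60 = 74.86 ≈ 74.9 mm.

PW ≈ 74.9 mm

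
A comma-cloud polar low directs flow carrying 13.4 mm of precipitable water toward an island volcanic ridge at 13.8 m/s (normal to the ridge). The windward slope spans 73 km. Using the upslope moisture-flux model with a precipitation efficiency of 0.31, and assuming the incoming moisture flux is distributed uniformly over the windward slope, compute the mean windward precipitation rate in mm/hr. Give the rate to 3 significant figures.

R ≈ 2.83 mm/hr

Incoming column moisture flux per unit ridge length: F = V × PW = 13.8 × 13.4 = 184.92 mm·m/s.
Spread over the 73 km slope with efficiency ε = 0.31: R = ε·F/W = 0.31 × 184.92 / 73000 m = 7.853e-04 mm/s.
R = 7.853e-04 × 3600 = 2.83 mm/hr.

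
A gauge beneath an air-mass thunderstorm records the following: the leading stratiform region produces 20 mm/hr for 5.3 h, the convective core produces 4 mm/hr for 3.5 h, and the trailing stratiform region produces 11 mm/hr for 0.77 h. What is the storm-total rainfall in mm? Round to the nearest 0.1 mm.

Total = Σ Rᵢ Δtᵢ = 20 × 5.3 + 4 × 3.5 + 11 × 0.77
      = 106 + 14 + 8.47 = 128.5 mm.

total ≈ 128.5 mm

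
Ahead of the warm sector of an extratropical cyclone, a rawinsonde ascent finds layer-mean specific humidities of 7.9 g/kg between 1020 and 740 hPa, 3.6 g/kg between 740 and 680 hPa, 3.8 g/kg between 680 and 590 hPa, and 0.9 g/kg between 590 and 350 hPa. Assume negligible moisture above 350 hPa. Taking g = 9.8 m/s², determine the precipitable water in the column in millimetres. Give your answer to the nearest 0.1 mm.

Precipitable water is the column-integrated vapour mass per unit area: PW = (1/g) Σ q̄ Δp, with q in kg/kg and Δp in Pa (1 kg/m² of water = 1 mm).
Layer 1020–740 hPa: Δp = 280 hPa = 28000 Pa, q̄ = 0.0079 kg/kg → 0.0079 × 28000 / 9.8 = 22.57 mm
Layer 740–680 hPa: Δp = 60 hPa = 6000 Pa, q̄ = 0.0036 kg/kg → 0.0036 × 6000 / 9.8 = 2.20 mm
Layer 680–590 hPa: Δp = 90 hPa = 9000 Pa, q̄ = 0.0038 kg/kg → 0.0038 × 9000 / 9.8 = 3.49 mm
Layer 590–350 hPa: Δp = 240 hPa = 24000 Pa, q̄ = 0.0009 kg/kg → 0.0009 × 24000 / 9.8 = 2.20 mm
PW = 22.57 + 2.20 + 3.49 + 2.20 = 30.46 ≈ 30.5 mm.

PW ≈ 30.5 mm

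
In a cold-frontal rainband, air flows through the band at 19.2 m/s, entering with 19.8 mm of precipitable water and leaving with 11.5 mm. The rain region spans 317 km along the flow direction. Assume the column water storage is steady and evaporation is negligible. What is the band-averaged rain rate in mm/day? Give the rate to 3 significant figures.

R ≈ 43.4 mm/day

Column moisture flux per unit crosswind length is F = V × PW.
Inflow: F_in = 19.2 × 19.8 = 380.16 mm·m/s
Outflow: F_out = 19.2 × 11.5 = 220.8 mm·m/s
Steady-state rate R = (F_in − F_out)/L = (380.16 − 220.8) / 317000 m = 5.027e-04 mm/s.
R = 5.027e-04 × 3600 × 24 = 43.4 mm/day.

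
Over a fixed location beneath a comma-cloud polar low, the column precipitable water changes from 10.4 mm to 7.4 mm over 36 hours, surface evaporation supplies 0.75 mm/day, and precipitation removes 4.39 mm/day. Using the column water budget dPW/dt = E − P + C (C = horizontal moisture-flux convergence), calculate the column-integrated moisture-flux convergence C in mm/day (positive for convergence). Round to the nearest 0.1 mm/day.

C ≈ 1.6 mm/day

dPW/dt = (7.4 − 10.4) mm / (36/24 day) = -2.000 mm/day.
C = dPW/dt − E + P = (-2.000) − 0.75 + 4.39 = 1.6 mm/day.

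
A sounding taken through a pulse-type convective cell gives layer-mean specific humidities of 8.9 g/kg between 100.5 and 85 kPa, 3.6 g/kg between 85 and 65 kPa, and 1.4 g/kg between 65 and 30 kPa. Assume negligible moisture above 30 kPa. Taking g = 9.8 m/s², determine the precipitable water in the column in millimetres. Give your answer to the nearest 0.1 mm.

Precipitable water is the column-integrated vapour mass per unit area: PW = (1/g) Σ q̄ Δp, with q in kg/kg and Δp in Pa (1 kg/m² of water = 1 mm).
Layer 100.5–85 kPa: Δp = 155 hPa = 15500 Pa, q̄ = 0.0089 kg/kg → 0.0089 × 15500 / 9.8 = 14.08 mm
Layer 85–65 kPa: Δp = 200 hPa = 20000 Pa, q̄ = 0.0036 kg/kg → 0.0036 × 20000 / 9.8 = 7.35 mm
Layer 65–30 kPa: Δp = 350 hPa = 35000 Pa, q̄ = 0.0014 kg/kg → 0.0014 × 35000 / 9.8 = 5.00 mm
PW = 14.08 + 7.35 + 5.00 = 26.43 ≈ 26.4 mm.

PW ≈ 26.4 mm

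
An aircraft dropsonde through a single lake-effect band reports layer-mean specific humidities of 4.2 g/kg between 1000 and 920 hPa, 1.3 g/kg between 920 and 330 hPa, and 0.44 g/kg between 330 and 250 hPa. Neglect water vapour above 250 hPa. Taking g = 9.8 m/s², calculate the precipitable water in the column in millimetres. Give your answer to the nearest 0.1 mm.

Precipitable water is the column-integrated vapour mass per unit area: PW = (1/g) Σ q̄ Δp, with q in kg/kg and Δp in Pa (1 kg/m² of water = 1 mm).
Layer 1000–920 hPa: Δp = 80 hPa = 8000 Pa, q̄ = 0.0042 kg/kg → 0.0042 × 8000 / 9.8 = 3.43 mm
Layer 920–330 hPa: Δp = 590 hPa = 59000 Pa, q̄ = 0.0013 kg/kg → 0.0013 × 59000 / 9.8 = 7.83 mm
Layer 330–250 hPa: Δp = 80 hPa = 8000 Pa, q̄ = 0.00044 kg/kg → 0.00044 × 8000 / 9.8 = 0.36 mm
PW = 3.43 + 7.83 + 0.36 = 11.62 ≈ 11.6 mm.

PW ≈ 11.6 mm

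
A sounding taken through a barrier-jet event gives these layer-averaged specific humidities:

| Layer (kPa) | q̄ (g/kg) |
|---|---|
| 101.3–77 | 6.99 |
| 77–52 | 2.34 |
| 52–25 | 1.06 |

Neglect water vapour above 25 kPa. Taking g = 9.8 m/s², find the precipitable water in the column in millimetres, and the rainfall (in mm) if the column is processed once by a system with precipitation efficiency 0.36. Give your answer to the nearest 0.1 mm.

Precipitable water is the column-integrated vapour mass per unit area: PW = (1/g) Σ q̄ Δp, with q in kg/kg and Δp in Pa (1 kg/m² of water = 1 mm).
Layer 101.3–77 kPa: Δp = 243 hPa = 24300 Pa, q̄ = 0.00699 kg/kg → 0.00699 × 24300 / 9.8 = 17.33 mm
Layer 77–52 kPa: Δp = 250 hPa = 25000 Pa, q̄ = 0.00234 kg/kg → 0.00234 × 25000 / 9.8 = 5.97 mm
Layer 52–25 kPa: Δp = 270 hPa = 27000 Pa, q̄ = 0.00106 kg/kg → 0.00106 × 27000 / 9.8 = 2.92 mm
PW = 17.33 + 5.97 + 2.92 = 26.22 ≈ 26.2 mm.
Rainfall = ε × PW = 0.36 × 26.2 = 9.4 mm.

PW ≈ 26.2 mm; rainfall ≈ 9.4 mm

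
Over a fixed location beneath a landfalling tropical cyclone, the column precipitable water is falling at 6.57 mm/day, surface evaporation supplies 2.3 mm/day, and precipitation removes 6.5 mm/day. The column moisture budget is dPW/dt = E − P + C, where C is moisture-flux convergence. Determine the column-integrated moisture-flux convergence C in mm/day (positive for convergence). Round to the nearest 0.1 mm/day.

dPW/dt = -6.57 mm/day.
C = dPW/dt − E + P = (-6.57) − 2.3 + 6.5 = -2.4 mm/day.

C ≈ -2.4 mm/day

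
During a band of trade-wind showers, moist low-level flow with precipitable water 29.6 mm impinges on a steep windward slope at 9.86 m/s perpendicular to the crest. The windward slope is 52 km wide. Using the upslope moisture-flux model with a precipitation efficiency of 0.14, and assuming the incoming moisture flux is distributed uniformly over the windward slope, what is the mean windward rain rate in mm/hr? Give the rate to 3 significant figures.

R ≈ 2.83 mm/hr

Incoming column moisture flux per unit ridge length: F = V × PW = 9.86 × 29.6 = 291.856 mm·m/s.
Spread over the 52 km slope with efficiency ε = 0.14: R = ε·F/W = 0.14 × 291.856 / 52000 m = 7.858e-04 mm/s.
R = 7.858e-04 × 3600 = 2.83 mm/hr.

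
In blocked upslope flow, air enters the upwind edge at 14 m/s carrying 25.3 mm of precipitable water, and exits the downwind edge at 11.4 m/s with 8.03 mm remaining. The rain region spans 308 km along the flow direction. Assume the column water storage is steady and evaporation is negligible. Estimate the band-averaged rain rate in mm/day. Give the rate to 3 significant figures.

Column moisture flux per unit crosswind length is F = V × PW.
Inflow: F_in = 14 × 25.3 = 354.2 mm·m/s
Outflow: F_out = 11.4 × 8.03 = 91.542 mm·m/s
Steady-state rate R = (F_in − F_out)/L = (354.2 − 91.542) / 308000 m = 8.528e-04 mm/s.
R = 8.528e-04 × 3600 × 24 = 73.7 mm/day.

R ≈ 73.7 mm/day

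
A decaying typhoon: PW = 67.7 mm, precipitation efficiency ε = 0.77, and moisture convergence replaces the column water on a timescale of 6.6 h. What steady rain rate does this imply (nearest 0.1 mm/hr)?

R ≈ 7.9 mm/hr

Each overturning extracts ε × PW = 0.77 × 67.7 = 52.129 mm.
Rate = ε·PW / τ = 52.129 / 6.6 h = 7.9 mm/hr.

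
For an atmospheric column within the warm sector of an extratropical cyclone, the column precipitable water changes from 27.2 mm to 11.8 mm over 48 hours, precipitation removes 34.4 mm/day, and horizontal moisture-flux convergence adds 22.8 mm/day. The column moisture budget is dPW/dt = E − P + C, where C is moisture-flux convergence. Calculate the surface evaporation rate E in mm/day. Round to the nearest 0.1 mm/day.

E ≈ 3.9 mm/day

dPW/dt = (11.8 − 27.2) mm / (48/24 day) = -7.700 mm/day.
E = dPW/dt + P − C = (-7.700) + 34.4 − (22.8) = 3.9 mm/day.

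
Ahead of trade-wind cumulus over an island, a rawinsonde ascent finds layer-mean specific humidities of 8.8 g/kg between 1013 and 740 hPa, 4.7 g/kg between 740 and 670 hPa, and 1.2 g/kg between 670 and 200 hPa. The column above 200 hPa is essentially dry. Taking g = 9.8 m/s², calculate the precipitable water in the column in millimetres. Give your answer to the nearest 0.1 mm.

PW ≈ 33.6 mm

Precipitable water is the column-integrated vapour mass per unit area: PW = (1/g) Σ q̄ Δp, with q in kg/kg and Δp in Pa (1 kg/m² of water = 1 mm).
Layer 1013–740 hPa: Δp = 273 hPa = 27300 Pa, q̄ = 0.0088 kg/kg → 0.0088 × 27300 / 9.8 = 24.51 mm
Layer 740–670 hPa: Δp = 70 hPa = 7000 Pa, q̄ = 0.0047 kg/kg → 0.0047 × 7000 / 9.8 = 3.36 mm
Layer 670–200 hPa: Δp = 470 hPa = 47000 Pa, q̄ = 0.0012 kg/kg → 0.0012 × 47000 / 9.8 = 5.76 mm
PW = 24.51 + 3.36 + 5.76 = 33.63 ≈ 33.6 mm.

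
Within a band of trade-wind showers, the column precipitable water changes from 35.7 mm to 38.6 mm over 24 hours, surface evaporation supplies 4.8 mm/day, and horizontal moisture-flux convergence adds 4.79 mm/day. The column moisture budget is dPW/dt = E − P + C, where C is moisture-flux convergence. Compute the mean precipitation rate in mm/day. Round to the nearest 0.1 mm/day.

dPW/dt = (38.6 − 35.7) mm / (24/24 day) = +2.900 mm/day.
P = E + C − dPW/dt = 4.8 + (4.79) − (+2.900) = 6.7 mm/day.

P ≈ 6.7 mm/day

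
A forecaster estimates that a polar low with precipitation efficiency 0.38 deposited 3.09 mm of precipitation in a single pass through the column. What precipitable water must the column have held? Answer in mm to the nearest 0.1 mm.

PW = precipitation / ε = 3.09 / 0.38 = 8.1 mm.

PW ≈ 8.1 mm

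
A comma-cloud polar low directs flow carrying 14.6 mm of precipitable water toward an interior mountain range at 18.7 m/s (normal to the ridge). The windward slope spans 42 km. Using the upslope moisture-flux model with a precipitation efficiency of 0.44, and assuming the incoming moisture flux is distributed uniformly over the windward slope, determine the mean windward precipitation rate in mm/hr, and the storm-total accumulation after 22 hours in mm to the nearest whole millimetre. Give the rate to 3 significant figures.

Incoming column moisture flux per unit ridge length: F = V × PW = 18.7 × 14.6 = 273.02 mm·m/s.
Spread over the 42 km slope with efficiency ε = 0.44: R = ε·F/W = 0.44 × 273.02 / 42000 m = 2.860e-03 mm/s.
R = 2.860e-03 × 3600 = 10.3 mm/hr.
Over 22 h: total = 10.3 × 22 = 226.6 ≈ 227 mm.

R ≈ 10.3 mm/hr; total ≈ 227 mm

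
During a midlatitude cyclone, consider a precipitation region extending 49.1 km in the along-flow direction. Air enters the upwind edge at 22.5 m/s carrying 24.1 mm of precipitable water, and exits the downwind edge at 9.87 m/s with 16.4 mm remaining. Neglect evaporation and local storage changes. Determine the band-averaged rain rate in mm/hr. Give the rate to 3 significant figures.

Column moisture flux per unit crosswind length is F = V × PW.
Inflow: F_in = 22.5 × 24.1 = 542.25 mm·m/s
Outflow: F_out = 9.87 × 16.4 = 161.868 mm·m/s
Steady-state rate R = (F_in − F_out)/L = (542.25 − 161.868) / 49100 m = 7.747e-03 mm/s.
R = 7.747e-03 × 3600 = 27.9 mm/hr.

R ≈ 27.9 mm/hr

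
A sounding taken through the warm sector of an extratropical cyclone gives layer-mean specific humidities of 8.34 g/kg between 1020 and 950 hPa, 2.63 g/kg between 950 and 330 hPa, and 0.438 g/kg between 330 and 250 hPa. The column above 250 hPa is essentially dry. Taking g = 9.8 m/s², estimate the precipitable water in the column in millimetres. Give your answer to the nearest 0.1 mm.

PW ≈ 23.0 mm

Precipitable water is the column-integrated vapour mass per unit area: PW = (1/g) Σ q̄ Δp, with q in kg/kg and Δp in Pa (1 kg/m² of water = 1 mm).
Layer 1020–950 hPa: Δp = 70 hPa = 7000 Pa, q̄ = 0.00834 kg/kg → 0.00834 × 7000 / 9.8 = 5.96 mm
Layer 950–330 hPa: Δp = 620 hPa = 62000 Pa, q̄ = 0.00263 kg/kg → 0.00263 × 62000 / 9.8 = 16.64 mm
Layer 330–250 hPa: Δp = 80 hPa = 8000 Pa, q̄ = 0.000438 kg/kg → 0.000438 × 8000 / 9.8 = 0.36 mm
PW = 5.96 + 16.64 + 0.36 = 22.96 ≈ 23.0 mm.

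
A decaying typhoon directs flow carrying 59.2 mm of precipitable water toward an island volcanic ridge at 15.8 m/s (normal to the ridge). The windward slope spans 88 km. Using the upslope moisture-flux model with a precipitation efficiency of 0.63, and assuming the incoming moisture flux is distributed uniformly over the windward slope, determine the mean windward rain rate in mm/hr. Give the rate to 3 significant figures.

R ≈ 24.1 mm/hr

Incoming column moisture flux per unit ridge length: F = V × PW = 15.8 × 59.2 = 935.36 mm·m/s.
Spread over the 88 km slope with efficiency ε = 0.63: R = ε·F/W = 0.63 × 935.36 / 88000 m = 6.696e-03 mm/s.
R = 6.696e-03 × 3600 = 24.1 mm/hr.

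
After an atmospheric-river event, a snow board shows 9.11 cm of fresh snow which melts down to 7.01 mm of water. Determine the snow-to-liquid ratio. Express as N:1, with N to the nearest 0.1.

Ratio = snow depth / SWE = 91.1 mm / 7.01 mm = 13.0, i.e. 13.0:1.

ratio ≈ 13.0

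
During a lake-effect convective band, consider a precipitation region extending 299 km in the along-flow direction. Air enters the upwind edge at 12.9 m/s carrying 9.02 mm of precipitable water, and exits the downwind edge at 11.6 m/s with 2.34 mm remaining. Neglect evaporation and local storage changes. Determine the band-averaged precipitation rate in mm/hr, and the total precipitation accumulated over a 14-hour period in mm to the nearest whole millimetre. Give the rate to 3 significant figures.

Column moisture flux per unit crosswind length is F = V × PW.
Inflow: F_in = 12.9 × 9.02 = 116.358 mm·m/s
Outflow: F_out = 11.6 × 2.34 = 27.144 mm·m/s
Steady-state rate R = (F_in − F_out)/L = (116.358 − 27.144) / 299000 m = 2.984e-04 mm/s.
R = 2.984e-04 × 3600 = 1.07 mm/hr.
Over 14 h: total = 1.07 × 14 = 14.98 ≈ 15 mm.

R ≈ 1.07 mm/hr; total ≈ 15 mm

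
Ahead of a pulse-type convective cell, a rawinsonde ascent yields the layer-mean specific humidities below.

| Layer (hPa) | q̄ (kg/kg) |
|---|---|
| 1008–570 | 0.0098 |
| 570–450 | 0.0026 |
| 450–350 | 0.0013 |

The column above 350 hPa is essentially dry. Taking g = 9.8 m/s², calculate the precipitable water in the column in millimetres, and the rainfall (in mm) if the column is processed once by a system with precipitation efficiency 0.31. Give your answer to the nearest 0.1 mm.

Precipitable water is the column-integrated vapour mass per unit area: PW = (1/g) Σ q̄ Δp, with q in kg/kg and Δp in Pa (1 kg/m² of water = 1 mm).
Layer 1008–570 hPa: Δp = 438 hPa = 43800 Pa, q̄ = 0.0098 kg/kg → 0.0098 × 43800 / 9.8 = 43.80 mm
Layer 570–450 hPa: Δp = 120 hPa = 12000 Pa, q̄ = 0.0026 kg/kg → 0.0026 × 12000 / 9.8 = 3.18 mm
Layer 450–350 hPa: Δp = 100 hPa = 10000 Pa, q̄ = 0.0013 kg/kg → 0.0013 × 10000 / 9.8 = 1.33 mm
PW = 43.80 + 3.18 + 1.33 = 48.31 ≈ 48.3 mm.
Rainfall = ε × PW = 0.31 × 48.3 = 15.0 mm.

PW ≈ 48.3 mm; rainfall ≈ 15.0 mm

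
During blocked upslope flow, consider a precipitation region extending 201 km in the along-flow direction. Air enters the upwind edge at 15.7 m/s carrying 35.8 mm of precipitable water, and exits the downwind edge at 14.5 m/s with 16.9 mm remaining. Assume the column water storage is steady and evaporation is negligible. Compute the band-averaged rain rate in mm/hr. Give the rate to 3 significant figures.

Column moisture flux per unit crosswind length is F = V × PW.
Inflow: F_in = 15.7 × 35.8 = 562.06 mm·m/s
Outflow: F_out = 14.5 × 16.9 = 245.05 mm·m/s
Steady-state rate R = (F_in − F_out)/L = (562.06 − 245.05) / 201000 m = 1.577e-03 mm/s.
R = 1.577e-03 × 3600 = 5.68 mm/hr.

R ≈ 5.68 mm/hr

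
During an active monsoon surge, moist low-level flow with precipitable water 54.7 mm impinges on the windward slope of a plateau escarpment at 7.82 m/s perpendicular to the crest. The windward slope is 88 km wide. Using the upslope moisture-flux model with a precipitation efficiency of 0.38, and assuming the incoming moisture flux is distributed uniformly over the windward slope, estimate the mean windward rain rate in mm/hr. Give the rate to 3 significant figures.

Incoming column moisture flux per unit ridge length: F = V × PW = 7.82 × 54.7 = 427.754 mm·m/s.
Spread over the 88 km slope with efficiency ε = 0.38: R = ε·F/W = 0.38 × 427.754 / 88000 m = 1.847e-03 mm/s.
R = 1.847e-03 × 3600 = 6.65 mm/hr.

R ≈ 6.65 mm/hr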